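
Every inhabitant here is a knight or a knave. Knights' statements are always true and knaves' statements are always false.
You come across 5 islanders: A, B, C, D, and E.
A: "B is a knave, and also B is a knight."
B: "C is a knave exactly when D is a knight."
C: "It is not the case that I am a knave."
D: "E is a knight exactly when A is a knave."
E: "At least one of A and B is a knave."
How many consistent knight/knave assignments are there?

2

Consistent assignments:
  A=knave, B=knight, C=knave, D=knight, E=knight
  A=knave, B=knave, C=knight, D=knight, E=knight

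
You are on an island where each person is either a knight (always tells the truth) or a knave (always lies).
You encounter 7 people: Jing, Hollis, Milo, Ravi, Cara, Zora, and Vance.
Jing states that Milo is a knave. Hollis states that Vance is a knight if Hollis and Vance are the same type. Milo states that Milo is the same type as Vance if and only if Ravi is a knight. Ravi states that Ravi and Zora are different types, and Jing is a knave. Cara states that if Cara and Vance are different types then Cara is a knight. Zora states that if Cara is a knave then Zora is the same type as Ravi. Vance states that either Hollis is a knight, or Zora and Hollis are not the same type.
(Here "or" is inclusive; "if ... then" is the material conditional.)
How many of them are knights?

4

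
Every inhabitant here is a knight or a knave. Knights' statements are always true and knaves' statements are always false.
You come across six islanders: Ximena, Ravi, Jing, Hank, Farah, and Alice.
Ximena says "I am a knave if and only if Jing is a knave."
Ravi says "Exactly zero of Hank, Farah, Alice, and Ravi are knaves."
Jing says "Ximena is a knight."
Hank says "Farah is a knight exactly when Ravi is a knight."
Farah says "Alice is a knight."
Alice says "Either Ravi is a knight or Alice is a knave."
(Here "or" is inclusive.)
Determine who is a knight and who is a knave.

Ximena is a knight, Ravi is a knight, Jing is a knight, Hank is a knight, Farah is a knight, and Alice is a knight.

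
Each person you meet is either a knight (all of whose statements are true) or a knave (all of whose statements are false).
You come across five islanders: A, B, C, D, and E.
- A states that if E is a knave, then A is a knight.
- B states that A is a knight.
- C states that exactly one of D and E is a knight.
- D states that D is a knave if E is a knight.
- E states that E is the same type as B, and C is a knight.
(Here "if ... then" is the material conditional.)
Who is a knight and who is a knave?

A is a knight, B is a knight, C is a knight, D is a knight, and E is a knave.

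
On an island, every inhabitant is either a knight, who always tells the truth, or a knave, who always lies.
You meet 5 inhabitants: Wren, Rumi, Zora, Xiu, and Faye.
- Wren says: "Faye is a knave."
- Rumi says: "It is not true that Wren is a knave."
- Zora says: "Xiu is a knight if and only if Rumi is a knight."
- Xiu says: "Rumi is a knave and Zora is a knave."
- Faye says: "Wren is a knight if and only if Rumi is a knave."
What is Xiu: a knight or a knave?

Xiu is a knave.

Consistent assignments: {Wren=knight, Rumi=knight, Zora=knave, Xiu=knave, Faye=knave}
In every consistent assignment, Xiu is a knave.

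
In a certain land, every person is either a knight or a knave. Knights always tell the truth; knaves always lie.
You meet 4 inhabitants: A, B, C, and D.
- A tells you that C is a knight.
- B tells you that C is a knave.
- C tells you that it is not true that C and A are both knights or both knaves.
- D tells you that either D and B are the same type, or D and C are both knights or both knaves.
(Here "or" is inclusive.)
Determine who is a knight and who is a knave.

A is a knave, B is a knight, C is a knave, and D is a knight.

Since A is a knave, "C is a knight" needs to be false, which holds.
B (knight): "C is a knave" — true. ✓
C (knave): "it is not true that C and A are both knights or both knaves" — false. ✓
D (knight): "either D and B are the same type, or D and C are both knights or both knaves" — true. ✓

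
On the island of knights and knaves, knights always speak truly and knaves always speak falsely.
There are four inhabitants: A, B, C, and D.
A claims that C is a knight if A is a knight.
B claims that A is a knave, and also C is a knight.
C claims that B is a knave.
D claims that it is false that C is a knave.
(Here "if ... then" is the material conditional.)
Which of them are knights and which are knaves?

Knights: A, C, and D. Knaves: B.

Suppose A is a knave. Then A's statement "C is a knight if A is a knight" would have to be false. Checking the 8 ways to assign the others, none is consistent with every speaker.
(For instance, with B=knave, C=knight, D=knight, A's claim "C is a knight if A is a knight" comes out true where it would need to be false.)
So A must be a knight, making "C is a knight if A is a knight" true. Taking A=knight, B=knave, C=knight, D=knight, each remaining statement checks out:
  B (knave): "A is a knave, and also C is a knight" — false. ✓
  C (knight): "B is a knave" — true. ✓
  D (knight): "it is false that C is a knave" — true. ✓
This is the unique consistent assignment.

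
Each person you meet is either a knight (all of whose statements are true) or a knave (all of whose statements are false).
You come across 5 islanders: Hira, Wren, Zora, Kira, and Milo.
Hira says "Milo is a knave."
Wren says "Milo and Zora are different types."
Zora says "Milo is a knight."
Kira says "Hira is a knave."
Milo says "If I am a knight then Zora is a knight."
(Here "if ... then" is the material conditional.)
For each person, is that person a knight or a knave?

Hira is a knave, Wren is a knave, Zora is a knight, Kira is a knight, and Milo is a knight.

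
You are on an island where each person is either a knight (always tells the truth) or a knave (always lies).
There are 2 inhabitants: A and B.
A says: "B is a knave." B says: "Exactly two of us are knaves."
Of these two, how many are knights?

1

The unique consistent assignment is A=knight, B=knave.
That has 1 knight.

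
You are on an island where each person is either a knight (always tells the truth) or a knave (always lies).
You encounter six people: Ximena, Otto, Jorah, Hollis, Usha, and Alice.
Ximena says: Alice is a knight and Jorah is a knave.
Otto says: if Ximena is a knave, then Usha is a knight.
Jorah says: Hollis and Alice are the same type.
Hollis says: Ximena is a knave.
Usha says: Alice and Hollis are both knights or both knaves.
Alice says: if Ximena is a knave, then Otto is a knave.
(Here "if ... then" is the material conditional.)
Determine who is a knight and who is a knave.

Ximena is a knight, Otto is a knight, Jorah is a knave, Hollis is a knave, Usha is a knave, and Alice is a knight.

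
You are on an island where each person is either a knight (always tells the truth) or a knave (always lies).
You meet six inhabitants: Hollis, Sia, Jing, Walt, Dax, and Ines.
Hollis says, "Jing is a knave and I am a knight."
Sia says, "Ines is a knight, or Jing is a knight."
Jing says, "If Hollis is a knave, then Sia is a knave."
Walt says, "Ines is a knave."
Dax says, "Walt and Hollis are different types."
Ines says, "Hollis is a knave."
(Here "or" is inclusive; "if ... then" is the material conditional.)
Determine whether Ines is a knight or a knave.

Ines is a knight.

Consistent assignments: {Hollis=knave, Sia=knight, Jing=knave, Walt=knave, Dax=knave, Ines=knight}
In every consistent assignment, Ines is a knight.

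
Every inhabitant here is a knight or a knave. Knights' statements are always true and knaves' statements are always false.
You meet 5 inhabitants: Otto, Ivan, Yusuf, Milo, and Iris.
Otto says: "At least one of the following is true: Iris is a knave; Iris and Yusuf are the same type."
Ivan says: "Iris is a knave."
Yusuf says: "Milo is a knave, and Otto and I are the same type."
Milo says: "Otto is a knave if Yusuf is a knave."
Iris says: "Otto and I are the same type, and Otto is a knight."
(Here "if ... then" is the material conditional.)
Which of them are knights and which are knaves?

Otto (knight): "at least one of the following is true: Iris is a knave; Iris and Yusuf are the same type" — true. ✓
Since Ivan is a knight, "Iris is a knave" needs to be true, which holds.
Yusuf (knave): "Milo is a knave, and Otto and I are the same type" — False. ✓
Milo is a knave, so "Otto is a knave if Yusuf is a knave" must be False — and it is.
Iris (knave): "Otto and I are the same type, and Otto is a knight" — False. ✓

Otto is a knight, Ivan is a knight, Yusuf is a knave, Milo is a knave, and Iris is a knave.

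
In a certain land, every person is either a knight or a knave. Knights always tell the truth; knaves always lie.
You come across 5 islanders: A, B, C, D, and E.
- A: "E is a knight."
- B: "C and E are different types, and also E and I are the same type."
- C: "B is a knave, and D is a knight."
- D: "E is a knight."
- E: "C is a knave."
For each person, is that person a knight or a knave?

Suppose A is a knave. Then A's statement "E is a knight" would have to be false. Checking the 16 ways to assign the others, none is consistent with every speaker.
(For instance, with B=knight, C=knave, D=knight, E=knight, A's claim "E is a knight" comes out true where it would need to be false.)
So A must be a knight, making "E is a knight" true. Taking A=knight, B=knight, C=knave, D=knight, E=knight, each remaining statement checks out:
  B (knight): "C and E are different types, and also E and I are the same type" — true. ✓
  C (knave): "B is a knave, and D is a knight" — false. ✓
  D (knight): "E is a knight" — true. ✓
  E (knight): "C is a knave" — true. ✓
This is the unique consistent assignment.

Knights: A, B, D, and E. Knaves: C.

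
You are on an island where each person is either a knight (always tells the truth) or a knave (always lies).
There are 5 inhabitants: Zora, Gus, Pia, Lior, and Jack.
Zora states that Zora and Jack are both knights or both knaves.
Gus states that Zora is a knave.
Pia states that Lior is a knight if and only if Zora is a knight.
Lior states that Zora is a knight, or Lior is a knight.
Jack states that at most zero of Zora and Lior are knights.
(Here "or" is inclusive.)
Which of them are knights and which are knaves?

Knights: Gus, Pia, and Jack. Knaves: Zora and Lior.

As a knave, Zora's statement "Zora and Jack are both knights or both knaves" should be false; it is.
Gus is a knight, so "Zora is a knave" must be True — and it is.
Pia (knight): "Lior is a knight if and only if Zora is a knight" — True. ✓
Lior (knave): "Zora is a knight, or Lior is a knight" — false. ✓
Jack is a knight; "at most zero of Zora and Lior are knights" is True, as required.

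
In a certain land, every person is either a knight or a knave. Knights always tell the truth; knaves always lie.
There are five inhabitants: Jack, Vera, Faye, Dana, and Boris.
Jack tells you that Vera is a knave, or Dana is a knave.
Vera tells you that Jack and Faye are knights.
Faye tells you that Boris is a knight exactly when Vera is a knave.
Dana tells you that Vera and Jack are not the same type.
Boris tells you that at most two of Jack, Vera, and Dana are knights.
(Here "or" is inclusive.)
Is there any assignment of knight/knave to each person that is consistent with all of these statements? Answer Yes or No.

No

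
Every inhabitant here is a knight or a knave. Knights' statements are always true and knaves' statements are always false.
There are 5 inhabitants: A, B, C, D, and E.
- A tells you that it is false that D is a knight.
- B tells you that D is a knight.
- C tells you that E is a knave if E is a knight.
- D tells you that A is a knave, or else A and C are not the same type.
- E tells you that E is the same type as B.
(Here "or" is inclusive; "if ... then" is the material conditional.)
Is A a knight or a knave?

A is a knave.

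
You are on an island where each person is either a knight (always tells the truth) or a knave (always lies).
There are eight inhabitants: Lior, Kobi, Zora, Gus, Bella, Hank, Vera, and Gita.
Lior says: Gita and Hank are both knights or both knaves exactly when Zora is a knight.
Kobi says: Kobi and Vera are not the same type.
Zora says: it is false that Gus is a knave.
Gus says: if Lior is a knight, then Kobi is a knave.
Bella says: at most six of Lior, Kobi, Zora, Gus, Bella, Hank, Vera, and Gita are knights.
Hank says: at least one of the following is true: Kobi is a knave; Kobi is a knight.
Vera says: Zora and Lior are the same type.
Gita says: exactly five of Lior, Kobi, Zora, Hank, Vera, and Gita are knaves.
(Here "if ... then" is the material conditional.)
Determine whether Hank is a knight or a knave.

Hank is a knight.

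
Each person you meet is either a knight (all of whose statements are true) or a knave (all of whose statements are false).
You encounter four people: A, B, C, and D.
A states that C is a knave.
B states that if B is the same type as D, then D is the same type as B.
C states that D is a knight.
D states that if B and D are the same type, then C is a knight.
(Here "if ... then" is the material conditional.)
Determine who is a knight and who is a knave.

A is a knave, B is a knight, C is a knight, and D is a knight.

As a knave, A's statement "C is a knave" should be False; it is.
B is a knight, so "if B is the same type as D, then D is the same type as B" must be true — and it is.
C is a knight; "D is a knight" is true, as required.
D (knight): "if B and D are the same type, then C is a knight" — true. ✓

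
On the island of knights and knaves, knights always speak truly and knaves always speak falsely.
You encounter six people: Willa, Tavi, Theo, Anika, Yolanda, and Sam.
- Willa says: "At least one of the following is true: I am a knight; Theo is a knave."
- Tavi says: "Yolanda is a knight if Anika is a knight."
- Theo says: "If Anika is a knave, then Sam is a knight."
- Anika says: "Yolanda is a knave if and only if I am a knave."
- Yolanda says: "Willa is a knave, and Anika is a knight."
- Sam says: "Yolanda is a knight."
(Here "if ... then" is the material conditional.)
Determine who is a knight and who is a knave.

Willa is a knave, and the claim "at least one of the following is true: I am a knight; Theo is a knave" is indeed false.
As a knight, Tavi's statement "Yolanda is a knight if Anika is a knight" should be true; it is.
Theo is a knight; "if Anika is a knave, then Sam is a knight" is true, as required.
Since Anika is a knight, "Yolanda is a knave if and only if I am a knave" needs to be true, which holds.
As a knight, Yolanda's statement "Willa is a knave, and Anika is a knight" should be true; it is.
As a knight, Sam's statement "Yolanda is a knight" should be true; it is.

Knights: Tavi, Theo, Anika, Yolanda, and Sam. Knaves: Willa.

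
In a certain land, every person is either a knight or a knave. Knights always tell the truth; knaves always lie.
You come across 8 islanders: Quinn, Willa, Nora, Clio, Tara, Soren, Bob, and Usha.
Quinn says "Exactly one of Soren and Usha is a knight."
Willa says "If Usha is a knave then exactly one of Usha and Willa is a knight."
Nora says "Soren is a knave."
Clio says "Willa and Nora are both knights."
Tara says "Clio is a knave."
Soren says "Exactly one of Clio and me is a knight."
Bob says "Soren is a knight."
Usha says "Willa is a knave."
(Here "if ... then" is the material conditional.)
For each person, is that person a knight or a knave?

Knights: Quinn, Willa, Tara, Soren, and Bob. Knaves: Nora, Clio, and Usha.

Quinn is a knight, so "exactly one of Soren and Usha is a knight" must be True — and it is.
Willa is a knight; "if Usha is a knave then exactly one of Usha and Willa is a knight" is True, as required.
Since Nora is a knave, "Soren is a knave" needs to be False, which holds.
Clio is a knave; "Willa and Nora are both knights" is False, as required.
Tara is a knight, and the claim "Clio is a knave" is indeed True.
Soren is a knight, so "exactly one of Clio and me is a knight" must be True — and it is.
Bob (knight): "Soren is a knight" — True. ✓
Usha is a knave, so "Willa is a knave" must be False — and it is.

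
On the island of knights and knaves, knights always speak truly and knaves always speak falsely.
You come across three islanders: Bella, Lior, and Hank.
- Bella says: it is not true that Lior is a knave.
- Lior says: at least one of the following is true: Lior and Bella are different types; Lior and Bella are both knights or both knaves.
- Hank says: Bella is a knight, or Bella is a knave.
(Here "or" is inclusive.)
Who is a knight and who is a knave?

Knights: Bella, Lior, and Hank. Knaves: none.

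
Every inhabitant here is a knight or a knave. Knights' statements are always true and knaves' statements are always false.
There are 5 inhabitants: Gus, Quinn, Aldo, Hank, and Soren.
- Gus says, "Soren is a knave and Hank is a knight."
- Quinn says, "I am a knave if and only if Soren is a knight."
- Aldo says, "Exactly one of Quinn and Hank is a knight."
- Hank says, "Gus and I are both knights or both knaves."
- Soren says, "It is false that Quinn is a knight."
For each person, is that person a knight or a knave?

Since Gus is a knight, "Soren is a knave and Hank is a knight" needs to be true, which holds.
Quinn is a knight, and the claim "I am a knave if and only if Soren is a knight" is indeed true.
As a knave, Aldo's statement "exactly one of Quinn and Hank is a knight" should be false; it is.
Hank is a knight, and the claim "Gus and I are both knights or both knaves" is indeed true.
Since Soren is a knave, "it is false that Quinn is a knight" needs to be false, which holds.

Gus is a knight, Quinn is a knight, Aldo is a knave, Hank is a knight, and Soren is a knave.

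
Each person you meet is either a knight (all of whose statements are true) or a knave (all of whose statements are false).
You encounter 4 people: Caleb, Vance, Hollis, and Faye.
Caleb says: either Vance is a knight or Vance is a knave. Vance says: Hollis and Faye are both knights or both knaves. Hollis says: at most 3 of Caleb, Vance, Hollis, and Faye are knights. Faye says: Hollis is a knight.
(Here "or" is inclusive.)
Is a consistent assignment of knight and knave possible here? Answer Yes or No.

Checking all 16 assignments, each has at least one speaker whose statement's truth value contradicts their type.

No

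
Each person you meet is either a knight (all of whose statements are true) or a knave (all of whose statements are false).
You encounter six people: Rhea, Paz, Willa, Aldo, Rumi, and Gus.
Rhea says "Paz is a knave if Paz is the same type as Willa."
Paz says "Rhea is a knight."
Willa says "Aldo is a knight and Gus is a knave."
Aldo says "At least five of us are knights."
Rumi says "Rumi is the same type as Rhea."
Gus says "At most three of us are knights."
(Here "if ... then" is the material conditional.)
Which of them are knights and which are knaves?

Rhea is a knight; "Paz is a knave if Paz is the same type as Willa" is true, as required.
Paz is a knight, and the claim "Rhea is a knight" is indeed true.
Willa is a knave; "Aldo is a knight and Gus is a knave" is False, as required.
Aldo is a knave; "at least five of us are knights" is False, as required.
Since Rumi is a knave, "Rumi is the same type as Rhea" needs to be False, which holds.
Gus (knight): "at most three of us are knights" — true. ✓

Rhea is a knight, Paz is a knight, Willa is a knave, Aldo is a knave, Rumi is a knave, and Gus is a knight.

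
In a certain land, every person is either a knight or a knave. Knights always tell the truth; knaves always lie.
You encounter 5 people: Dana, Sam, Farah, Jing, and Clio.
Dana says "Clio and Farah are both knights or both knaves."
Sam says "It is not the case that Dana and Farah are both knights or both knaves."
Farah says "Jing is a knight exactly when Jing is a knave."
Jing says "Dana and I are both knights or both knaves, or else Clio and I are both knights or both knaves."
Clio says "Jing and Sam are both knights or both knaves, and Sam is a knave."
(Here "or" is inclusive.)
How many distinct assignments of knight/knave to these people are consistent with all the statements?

Consistent assignments:
  Dana=knight, Sam=knight, Farah=knave, Jing=knight, Clio=knave

1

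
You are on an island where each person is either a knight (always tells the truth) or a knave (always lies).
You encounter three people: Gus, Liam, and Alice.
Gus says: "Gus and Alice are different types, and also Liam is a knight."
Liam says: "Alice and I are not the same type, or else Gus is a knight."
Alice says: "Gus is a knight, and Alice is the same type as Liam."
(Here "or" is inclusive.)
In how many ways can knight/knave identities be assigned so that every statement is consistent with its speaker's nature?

3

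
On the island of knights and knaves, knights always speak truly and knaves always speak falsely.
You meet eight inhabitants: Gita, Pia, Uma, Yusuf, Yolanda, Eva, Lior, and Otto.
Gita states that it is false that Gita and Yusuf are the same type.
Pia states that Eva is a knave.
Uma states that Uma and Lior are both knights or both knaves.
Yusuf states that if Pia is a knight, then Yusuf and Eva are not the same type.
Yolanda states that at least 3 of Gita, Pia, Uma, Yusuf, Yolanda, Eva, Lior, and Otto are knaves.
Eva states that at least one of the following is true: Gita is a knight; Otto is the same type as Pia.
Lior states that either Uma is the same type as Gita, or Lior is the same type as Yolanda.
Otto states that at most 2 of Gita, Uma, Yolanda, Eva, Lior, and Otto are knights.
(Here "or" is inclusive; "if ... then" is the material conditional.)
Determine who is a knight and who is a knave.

Gita is a knave, Pia is a knight, Uma is a knight, Yusuf is a knave, Yolanda is a knight, Eva is a knave, Lior is a knight, and Otto is a knave.

Gita is a knave, so "it is false that Gita and Yusuf are the same type" must be False — and it is.
Pia is a knight, and the claim "Eva is a knave" is indeed true.
Since Uma is a knight, "Uma and Lior are both knights or both knaves" needs to be true, which holds.
Yusuf (knave): "if Pia is a knight, then Yusuf and Eva are not the same type" — False. ✓
As a knight, Yolanda's statement "at least 3 of Gita, Pia, Uma, Yusuf, Yolanda, Eva, Lior, and Otto are knaves" should be true; it is.
Since Eva is a knave, "at least one of the following is true: Gita is a knight; Otto is the same type as Pia" needs to be False, which holds.
Lior is a knight; "either Uma is the same type as Gita, or Lior is the same type as Yolanda" is true, as required.
Otto is a knave, so "at most 2 of Gita, Uma, Yolanda, Eva, Lior, and Otto are knights" must be False — and it is.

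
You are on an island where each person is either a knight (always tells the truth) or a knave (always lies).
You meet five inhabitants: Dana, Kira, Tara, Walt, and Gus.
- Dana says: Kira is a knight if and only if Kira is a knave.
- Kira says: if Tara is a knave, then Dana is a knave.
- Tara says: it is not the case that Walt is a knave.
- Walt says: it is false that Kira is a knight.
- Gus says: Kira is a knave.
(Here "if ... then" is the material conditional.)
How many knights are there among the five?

1

The unique consistent assignment is Dana=knave, Kira=knight, Tara=knave, Walt=knave, Gus=knave.
That has 1 knight.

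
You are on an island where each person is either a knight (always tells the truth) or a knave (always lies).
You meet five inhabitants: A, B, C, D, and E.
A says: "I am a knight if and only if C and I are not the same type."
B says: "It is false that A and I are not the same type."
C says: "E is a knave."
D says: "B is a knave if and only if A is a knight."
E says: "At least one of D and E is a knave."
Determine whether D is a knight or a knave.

D is a knave.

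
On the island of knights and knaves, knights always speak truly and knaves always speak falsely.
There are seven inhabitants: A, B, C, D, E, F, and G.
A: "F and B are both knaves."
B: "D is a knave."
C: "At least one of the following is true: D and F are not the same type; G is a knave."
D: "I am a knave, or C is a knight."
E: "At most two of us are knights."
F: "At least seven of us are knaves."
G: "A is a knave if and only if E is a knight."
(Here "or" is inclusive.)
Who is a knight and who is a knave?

A (knight): "F and B are both knaves" — True. ✓
B is a knave, and the claim "D is a knave" is indeed false.
C is a knight; "at least one of the following is true: D and F are not the same type; G is a knave" is True, as required.
D (knight): "I am a knave, or C is a knight" — True. ✓
Since E is a knave, "at most two of us are knights" needs to be false, which holds.
F is a knave, and the claim "at least seven of us are knaves" is indeed false.
G (knight): "A is a knave if and only if E is a knight" — True. ✓

A is a knight, B is a knave, C is a knight, D is a knight, E is a knave, F is a knave, and G is a knight.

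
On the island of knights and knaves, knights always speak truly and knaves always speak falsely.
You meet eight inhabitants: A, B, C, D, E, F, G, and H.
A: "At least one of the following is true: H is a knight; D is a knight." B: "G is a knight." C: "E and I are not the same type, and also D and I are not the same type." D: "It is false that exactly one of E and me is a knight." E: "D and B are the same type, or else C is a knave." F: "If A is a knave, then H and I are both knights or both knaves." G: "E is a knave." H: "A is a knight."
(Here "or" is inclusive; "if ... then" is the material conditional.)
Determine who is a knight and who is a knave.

A is a knight, B is a knave, C is a knave, D is a knave, E is a knight, F is a knight, G is a knave, and H is a knight.

A is a knight, and the claim "at least one of the following is true: H is a knight; D is a knight" is indeed True.
Since B is a knave, "G is a knight" needs to be false, which holds.
C (knave): "E and I are not the same type, and also D and I are not the same type" — false. ✓
Since D is a knave, "it is false that exactly one of E and me is a knight" needs to be false, which holds.
Since E is a knight, "D and B are the same type, or else C is a knave" needs to be True, which holds.
F is a knight; "if A is a knave, then H and I are both knights or both knaves" is True, as required.
G (knave): "E is a knave" — false. ✓
H is a knight; "A is a knight" is True, as required.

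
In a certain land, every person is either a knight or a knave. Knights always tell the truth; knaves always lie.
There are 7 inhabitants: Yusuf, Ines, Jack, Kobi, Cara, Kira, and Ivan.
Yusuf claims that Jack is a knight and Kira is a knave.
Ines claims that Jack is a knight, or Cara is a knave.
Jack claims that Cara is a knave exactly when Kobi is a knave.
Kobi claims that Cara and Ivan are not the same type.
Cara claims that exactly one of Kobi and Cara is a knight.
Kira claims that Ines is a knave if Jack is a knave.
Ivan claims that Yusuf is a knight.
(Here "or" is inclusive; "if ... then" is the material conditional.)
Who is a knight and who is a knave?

Knights: Ines, Jack, and Kira. Knaves: Yusuf, Kobi, Cara, and Ivan.

As a knave, Yusuf's statement "Jack is a knight and Kira is a knave" should be False; it is.
Ines is a knight, and the claim "Jack is a knight, or Cara is a knave" is indeed True.
Jack is a knight, and the claim "Cara is a knave exactly when Kobi is a knave" is indeed True.
Kobi (knave): "Cara and Ivan are not the same type" — False. ✓
Cara is a knave; "exactly one of Kobi and Cara is a knight" is False, as required.
As a knight, Kira's statement "Ines is a knave if Jack is a knave" should be True; it is.
Ivan is a knave; "Yusuf is a knight" is False, as required.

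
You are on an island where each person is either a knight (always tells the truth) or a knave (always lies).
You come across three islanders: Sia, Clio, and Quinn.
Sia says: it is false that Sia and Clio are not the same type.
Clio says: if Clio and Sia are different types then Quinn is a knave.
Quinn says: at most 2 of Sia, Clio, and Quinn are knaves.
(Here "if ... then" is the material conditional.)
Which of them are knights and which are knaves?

Suppose Sia is a knave. Then Sia's statement "it is false that Sia and Clio are not the same type" would have to be false. Checking the 4 ways to assign the others, none is consistent with every speaker.
(For instance, with Clio=knight, Quinn=knight, Clio's claim "if Clio and Sia are different types then Quinn is a knave" comes out false where it would need to be true.)
So Sia must be a knight, making "it is false that Sia and Clio are not the same type" true. Taking Sia=knight, Clio=knight, Quinn=knight, each remaining statement checks out:
  Clio (knight): "if Clio and Sia are different types then Quinn is a knave" — true. ✓
  Quinn (knight): "at most 2 of Sia, Clio, and Quinn are knaves" — true. ✓
This is the unique consistent assignment.

Knights: Sia, Clio, and Quinn. Knaves: none.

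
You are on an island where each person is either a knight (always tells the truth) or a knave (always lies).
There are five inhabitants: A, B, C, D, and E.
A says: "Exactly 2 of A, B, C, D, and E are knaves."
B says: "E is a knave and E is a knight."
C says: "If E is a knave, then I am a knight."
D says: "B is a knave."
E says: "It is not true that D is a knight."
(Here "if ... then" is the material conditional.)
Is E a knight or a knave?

E is a knave.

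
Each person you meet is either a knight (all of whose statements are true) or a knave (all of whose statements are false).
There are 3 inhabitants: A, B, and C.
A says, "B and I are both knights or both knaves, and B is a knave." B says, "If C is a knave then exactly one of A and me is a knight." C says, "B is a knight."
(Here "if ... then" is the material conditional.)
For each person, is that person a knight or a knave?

Knights: B and C. Knaves: A.

Since A is a knave, "B and I are both knights or both knaves, and B is a knave" needs to be False, which holds.
B (knight): "if C is a knave then exactly one of A and me is a knight" — True. ✓
As a knight, C's statement "B is a knight" should be True; it is.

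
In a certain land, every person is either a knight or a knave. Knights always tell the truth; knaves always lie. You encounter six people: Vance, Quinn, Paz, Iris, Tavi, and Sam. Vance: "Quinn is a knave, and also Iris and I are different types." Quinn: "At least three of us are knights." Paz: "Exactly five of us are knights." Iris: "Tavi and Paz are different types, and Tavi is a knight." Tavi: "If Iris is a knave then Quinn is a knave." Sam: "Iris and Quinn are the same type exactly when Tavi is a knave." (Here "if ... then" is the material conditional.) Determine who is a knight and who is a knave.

Vance is a knave, Quinn is a knight, Paz is a knave, Iris is a knight, Tavi is a knight, and Sam is a knave.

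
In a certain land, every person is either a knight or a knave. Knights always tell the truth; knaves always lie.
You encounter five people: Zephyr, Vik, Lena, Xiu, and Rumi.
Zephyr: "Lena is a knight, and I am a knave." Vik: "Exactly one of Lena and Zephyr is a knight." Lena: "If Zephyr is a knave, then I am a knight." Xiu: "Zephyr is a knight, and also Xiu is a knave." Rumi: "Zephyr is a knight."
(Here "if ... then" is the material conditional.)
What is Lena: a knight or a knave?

Lena is a knave.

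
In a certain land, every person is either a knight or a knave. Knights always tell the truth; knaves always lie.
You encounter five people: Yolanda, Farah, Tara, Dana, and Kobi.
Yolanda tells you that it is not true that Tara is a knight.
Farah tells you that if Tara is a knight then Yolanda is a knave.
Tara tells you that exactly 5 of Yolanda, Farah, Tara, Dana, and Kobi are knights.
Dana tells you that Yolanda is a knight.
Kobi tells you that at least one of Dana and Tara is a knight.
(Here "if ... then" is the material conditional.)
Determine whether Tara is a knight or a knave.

Tara is a knave.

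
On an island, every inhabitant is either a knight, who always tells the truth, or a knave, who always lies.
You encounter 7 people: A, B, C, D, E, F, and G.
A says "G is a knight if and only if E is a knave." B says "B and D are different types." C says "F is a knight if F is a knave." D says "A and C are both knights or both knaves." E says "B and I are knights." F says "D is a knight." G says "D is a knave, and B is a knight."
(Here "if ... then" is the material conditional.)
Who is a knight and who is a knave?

A is a knight, so "G is a knight if and only if E is a knave" must be true — and it is.
B is a knight, and the claim "B and D are different types" is indeed true.
As a knave, C's statement "F is a knight if F is a knave" should be False; it is.
D is a knave, so "A and C are both knights or both knaves" must be False — and it is.
As a knave, E's statement "B and I are knights" should be False; it is.
F is a knave, and the claim "D is a knight" is indeed False.
G is a knight; "D is a knave, and B is a knight" is true, as required.

A is a knight, B is a knight, C is a knave, D is a knave, E is a knave, F is a knave, and G is a knight.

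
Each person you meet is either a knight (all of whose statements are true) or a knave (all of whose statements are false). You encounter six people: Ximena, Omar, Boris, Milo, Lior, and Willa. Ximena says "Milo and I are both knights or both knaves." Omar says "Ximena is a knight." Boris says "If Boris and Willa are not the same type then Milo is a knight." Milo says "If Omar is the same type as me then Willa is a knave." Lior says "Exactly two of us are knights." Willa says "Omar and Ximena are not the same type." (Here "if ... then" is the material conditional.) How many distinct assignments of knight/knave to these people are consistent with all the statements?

1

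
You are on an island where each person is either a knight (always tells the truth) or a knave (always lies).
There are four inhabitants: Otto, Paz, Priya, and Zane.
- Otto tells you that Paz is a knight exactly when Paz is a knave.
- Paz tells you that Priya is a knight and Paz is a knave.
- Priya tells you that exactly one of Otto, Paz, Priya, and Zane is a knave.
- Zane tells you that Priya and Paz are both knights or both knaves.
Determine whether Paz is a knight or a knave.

Paz is a knave.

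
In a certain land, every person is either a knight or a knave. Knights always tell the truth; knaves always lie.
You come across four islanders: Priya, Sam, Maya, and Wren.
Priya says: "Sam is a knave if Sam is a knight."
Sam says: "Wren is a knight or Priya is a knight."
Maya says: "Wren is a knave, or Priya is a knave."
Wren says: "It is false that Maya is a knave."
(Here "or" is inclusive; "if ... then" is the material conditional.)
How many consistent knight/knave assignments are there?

1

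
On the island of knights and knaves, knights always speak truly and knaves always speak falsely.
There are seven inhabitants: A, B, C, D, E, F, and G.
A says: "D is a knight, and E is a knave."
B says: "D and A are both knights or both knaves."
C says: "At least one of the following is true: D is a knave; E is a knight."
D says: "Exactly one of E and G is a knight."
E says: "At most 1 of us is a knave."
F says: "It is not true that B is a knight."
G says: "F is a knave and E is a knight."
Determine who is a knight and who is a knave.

A is a knave, B is a knight, C is a knight, D is a knave, E is a knave, F is a knave, and G is a knave.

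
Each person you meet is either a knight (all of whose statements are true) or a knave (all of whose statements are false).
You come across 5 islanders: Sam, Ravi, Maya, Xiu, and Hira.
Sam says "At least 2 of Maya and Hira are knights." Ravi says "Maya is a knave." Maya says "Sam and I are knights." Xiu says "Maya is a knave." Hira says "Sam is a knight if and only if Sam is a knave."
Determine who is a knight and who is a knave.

Sam is a knave, Ravi is a knight, Maya is a knave, Xiu is a knight, and Hira is a knave.

Suppose Sam is a knight. Then Sam's statement "at least 2 of Maya and Hira are knights" would have to be true. Checking the 16 ways to assign the others, none is consistent with every speaker.
(For instance, with Ravi=knight, Maya=knave, Xiu=knight, Hira=knave, Sam's claim "at least 2 of Maya and Hira are knights" comes out false where it would need to be true.)
So Sam must be a knave, making "at least 2 of Maya and Hira are knights" false. Taking Sam=knave, Ravi=knight, Maya=knave, Xiu=knight, Hira=knave, each remaining statement checks out:
  Ravi (knight): "Maya is a knave" — true. ✓
  Maya (knave): "Sam and I are knights" — false. ✓
  Xiu (knight): "Maya is a knave" — true. ✓
  Hira (knave): "Sam is a knight if and only if Sam is a knave" — false. ✓
This is the unique consistent assignment.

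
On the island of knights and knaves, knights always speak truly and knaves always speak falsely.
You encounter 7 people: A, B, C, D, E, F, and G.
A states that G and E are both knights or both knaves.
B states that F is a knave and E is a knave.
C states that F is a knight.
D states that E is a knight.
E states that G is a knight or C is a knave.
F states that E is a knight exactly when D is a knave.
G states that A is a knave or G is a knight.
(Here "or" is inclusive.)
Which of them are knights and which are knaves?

Knights: A, D, E, and G. Knaves: B, C, and F.

A is a knight, and the claim "G and E are both knights or both knaves" is indeed True.
B (knave): "F is a knave and E is a knave" — false. ✓
C is a knave, so "F is a knight" must be false — and it is.
D is a knight, so "E is a knight" must be True — and it is.
As a knight, E's statement "G is a knight or C is a knave" should be True; it is.
As a knave, F's statement "E is a knight exactly when D is a knave" should be false; it is.
As a knight, G's statement "A is a knave or G is a knight" should be True; it is.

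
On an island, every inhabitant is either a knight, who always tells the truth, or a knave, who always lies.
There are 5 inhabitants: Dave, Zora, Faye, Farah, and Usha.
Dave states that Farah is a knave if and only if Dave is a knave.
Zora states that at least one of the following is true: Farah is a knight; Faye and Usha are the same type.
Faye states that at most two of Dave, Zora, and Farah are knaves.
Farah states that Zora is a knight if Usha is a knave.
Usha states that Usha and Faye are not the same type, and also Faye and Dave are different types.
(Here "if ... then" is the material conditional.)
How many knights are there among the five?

The unique consistent assignment is Dave=knight, Zora=knight, Faye=knight, Farah=knight, Usha=knave.
That has 4 knights.

4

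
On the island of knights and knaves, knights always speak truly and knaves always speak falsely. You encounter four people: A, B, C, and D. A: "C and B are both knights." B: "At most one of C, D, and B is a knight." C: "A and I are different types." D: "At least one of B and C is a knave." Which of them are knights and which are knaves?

A is a knave, B is a knave, C is a knight, and D is a knight.

Suppose A is a knight. Then A's statement "C and B are both knights" would have to be true. Checking the 8 ways to assign the others, none is consistent with every speaker.
(For instance, with B=knave, C=knight, D=knight, A's claim "C and B are both knights" comes out false where it would need to be true.)
So A must be a knave, making "C and B are both knights" false. Taking A=knave, B=knave, C=knight, D=knight, each remaining statement checks out:
  B (knave): "at most one of C, D, and B is a knight" — false. ✓
  C (knight): "A and I are different types" — true. ✓
  D (knight): "at least one of B and C is a knave" — true. ✓
This is the unique consistent assignment.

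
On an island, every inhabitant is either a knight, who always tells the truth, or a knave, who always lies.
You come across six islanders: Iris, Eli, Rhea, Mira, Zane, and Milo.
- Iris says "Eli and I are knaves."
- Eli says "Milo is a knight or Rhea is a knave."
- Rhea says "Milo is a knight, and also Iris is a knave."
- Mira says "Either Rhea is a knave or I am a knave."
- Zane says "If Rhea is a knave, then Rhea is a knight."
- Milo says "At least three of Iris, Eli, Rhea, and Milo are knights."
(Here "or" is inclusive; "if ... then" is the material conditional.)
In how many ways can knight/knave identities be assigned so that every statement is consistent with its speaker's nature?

1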